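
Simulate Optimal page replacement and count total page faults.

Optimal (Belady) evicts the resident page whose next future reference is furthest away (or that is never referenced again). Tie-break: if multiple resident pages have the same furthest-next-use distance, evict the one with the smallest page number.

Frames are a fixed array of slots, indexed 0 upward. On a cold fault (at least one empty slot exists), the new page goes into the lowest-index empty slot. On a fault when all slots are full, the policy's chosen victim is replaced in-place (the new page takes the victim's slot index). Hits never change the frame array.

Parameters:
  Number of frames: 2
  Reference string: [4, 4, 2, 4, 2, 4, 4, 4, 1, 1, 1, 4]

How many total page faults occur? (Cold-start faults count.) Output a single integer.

Step 0: ref 4 → FAULT, frames=[4,-]
Step 1: ref 4 → HIT, frames=[4,-]
Step 2: ref 2 → FAULT, frames=[4,2]
Step 3: ref 4 → HIT, frames=[4,2]
Step 4: ref 2 → HIT, frames=[4,2]
Step 5: ref 4 → HIT, frames=[4,2]
Step 6: ref 4 → HIT, frames=[4,2]
Step 7: ref 4 → HIT, frames=[4,2]
Step 8: ref 1 → FAULT (evict 2), frames=[4,1]
Step 9: ref 1 → HIT, frames=[4,1]
Step 10: ref 1 → HIT, frames=[4,1]
Step 11: ref 4 → HIT, frames=[4,1]
Total faults: 3

Answer: 3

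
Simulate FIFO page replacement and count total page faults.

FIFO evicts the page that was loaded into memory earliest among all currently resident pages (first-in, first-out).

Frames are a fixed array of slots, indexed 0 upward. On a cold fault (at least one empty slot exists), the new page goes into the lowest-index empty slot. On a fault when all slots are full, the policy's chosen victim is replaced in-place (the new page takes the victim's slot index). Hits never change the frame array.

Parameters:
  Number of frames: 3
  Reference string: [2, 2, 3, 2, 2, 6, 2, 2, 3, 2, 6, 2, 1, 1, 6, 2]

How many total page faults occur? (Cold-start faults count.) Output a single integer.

Answer: 5

Derivation:
Step 0: ref 2 → FAULT, frames=[2,-,-]
Step 1: ref 2 → HIT, frames=[2,-,-]
Step 2: ref 3 → FAULT, frames=[2,3,-]
Step 3: ref 2 → HIT, frames=[2,3,-]
Step 4: ref 2 → HIT, frames=[2,3,-]
Step 5: ref 6 → FAULT, frames=[2,3,6]
Step 6: ref 2 → HIT, frames=[2,3,6]
Step 7: ref 2 → HIT, frames=[2,3,6]
Step 8: ref 3 → HIT, frames=[2,3,6]
Step 9: ref 2 → HIT, frames=[2,3,6]
Step 10: ref 6 → HIT, frames=[2,3,6]
Step 11: ref 2 → HIT, frames=[2,3,6]
Step 12: ref 1 → FAULT (evict 2), frames=[1,3,6]
Step 13: ref 1 → HIT, frames=[1,3,6]
Step 14: ref 6 → HIT, frames=[1,3,6]
Step 15: ref 2 → FAULT (evict 3), frames=[1,2,6]
Total faults: 5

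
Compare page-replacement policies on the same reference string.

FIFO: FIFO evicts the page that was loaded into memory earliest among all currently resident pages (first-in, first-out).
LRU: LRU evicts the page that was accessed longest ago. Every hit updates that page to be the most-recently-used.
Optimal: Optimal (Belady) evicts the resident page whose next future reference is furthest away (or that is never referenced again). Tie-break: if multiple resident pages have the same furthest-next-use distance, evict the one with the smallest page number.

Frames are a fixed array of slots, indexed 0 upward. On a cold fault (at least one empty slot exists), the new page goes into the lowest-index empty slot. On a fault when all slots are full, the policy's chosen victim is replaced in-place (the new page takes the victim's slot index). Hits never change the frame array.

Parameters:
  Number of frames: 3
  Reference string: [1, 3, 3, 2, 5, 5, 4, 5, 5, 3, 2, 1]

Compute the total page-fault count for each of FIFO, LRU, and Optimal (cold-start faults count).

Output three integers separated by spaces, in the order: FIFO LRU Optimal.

--- FIFO ---
  step 0: ref 1 -> FAULT, frames=[1,-,-] (faults so far: 1)
  step 1: ref 3 -> FAULT, frames=[1,3,-] (faults so far: 2)
  step 2: ref 3 -> HIT, frames=[1,3,-] (faults so far: 2)
  step 3: ref 2 -> FAULT, frames=[1,3,2] (faults so far: 3)
  step 4: ref 5 -> FAULT, evict 1, frames=[5,3,2] (faults so far: 4)
  step 5: ref 5 -> HIT, frames=[5,3,2] (faults so far: 4)
  step 6: ref 4 -> FAULT, evict 3, frames=[5,4,2] (faults so far: 5)
  step 7: ref 5 -> HIT, frames=[5,4,2] (faults so far: 5)
  step 8: ref 5 -> HIT, frames=[5,4,2] (faults so far: 5)
  step 9: ref 3 -> FAULT, evict 2, frames=[5,4,3] (faults so far: 6)
  step 10: ref 2 -> FAULT, evict 5, frames=[2,4,3] (faults so far: 7)
  step 11: ref 1 -> FAULT, evict 4, frames=[2,1,3] (faults so far: 8)
  FIFO total faults: 8
--- LRU ---
  step 0: ref 1 -> FAULT, frames=[1,-,-] (faults so far: 1)
  step 1: ref 3 -> FAULT, frames=[1,3,-] (faults so far: 2)
  step 2: ref 3 -> HIT, frames=[1,3,-] (faults so far: 2)
  step 3: ref 2 -> FAULT, frames=[1,3,2] (faults so far: 3)
  step 4: ref 5 -> FAULT, evict 1, frames=[5,3,2] (faults so far: 4)
  step 5: ref 5 -> HIT, frames=[5,3,2] (faults so far: 4)
  step 6: ref 4 -> FAULT, evict 3, frames=[5,4,2] (faults so far: 5)
  step 7: ref 5 -> HIT, frames=[5,4,2] (faults so far: 5)
  step 8: ref 5 -> HIT, frames=[5,4,2] (faults so far: 5)
  step 9: ref 3 -> FAULT, evict 2, frames=[5,4,3] (faults so far: 6)
  step 10: ref 2 -> FAULT, evict 4, frames=[5,2,3] (faults so far: 7)
  step 11: ref 1 -> FAULT, evict 5, frames=[1,2,3] (faults so far: 8)
  LRU total faults: 8
--- Optimal ---
  step 0: ref 1 -> FAULT, frames=[1,-,-] (faults so far: 1)
  step 1: ref 3 -> FAULT, frames=[1,3,-] (faults so far: 2)
  step 2: ref 3 -> HIT, frames=[1,3,-] (faults so far: 2)
  step 3: ref 2 -> FAULT, frames=[1,3,2] (faults so far: 3)
  step 4: ref 5 -> FAULT, evict 1, frames=[5,3,2] (faults so far: 4)
  step 5: ref 5 -> HIT, frames=[5,3,2] (faults so far: 4)
  step 6: ref 4 -> FAULT, evict 2, frames=[5,3,4] (faults so far: 5)
  step 7: ref 5 -> HIT, frames=[5,3,4] (faults so far: 5)
  step 8: ref 5 -> HIT, frames=[5,3,4] (faults so far: 5)
  step 9: ref 3 -> HIT, frames=[5,3,4] (faults so far: 5)
  step 10: ref 2 -> FAULT, evict 3, frames=[5,2,4] (faults so far: 6)
  step 11: ref 1 -> FAULT, evict 2, frames=[5,1,4] (faults so far: 7)
  Optimal total faults: 7

Answer: 8 8 7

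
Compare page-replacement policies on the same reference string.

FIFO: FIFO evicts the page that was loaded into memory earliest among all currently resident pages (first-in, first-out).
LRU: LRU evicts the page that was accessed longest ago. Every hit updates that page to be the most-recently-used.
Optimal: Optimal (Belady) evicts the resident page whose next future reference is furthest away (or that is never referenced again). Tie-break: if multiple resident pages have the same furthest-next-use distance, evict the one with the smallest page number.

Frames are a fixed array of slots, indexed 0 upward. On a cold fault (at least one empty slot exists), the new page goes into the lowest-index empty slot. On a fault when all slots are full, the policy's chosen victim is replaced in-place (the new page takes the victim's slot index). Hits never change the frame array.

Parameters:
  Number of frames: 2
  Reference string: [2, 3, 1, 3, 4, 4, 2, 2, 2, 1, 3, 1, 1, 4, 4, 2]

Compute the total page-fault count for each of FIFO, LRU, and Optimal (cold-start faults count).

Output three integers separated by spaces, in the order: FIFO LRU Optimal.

--- FIFO ---
  step 0: ref 2 -> FAULT, frames=[2,-] (faults so far: 1)
  step 1: ref 3 -> FAULT, frames=[2,3] (faults so far: 2)
  step 2: ref 1 -> FAULT, evict 2, frames=[1,3] (faults so far: 3)
  step 3: ref 3 -> HIT, frames=[1,3] (faults so far: 3)
  step 4: ref 4 -> FAULT, evict 3, frames=[1,4] (faults so far: 4)
  step 5: ref 4 -> HIT, frames=[1,4] (faults so far: 4)
  step 6: ref 2 -> FAULT, evict 1, frames=[2,4] (faults so far: 5)
  step 7: ref 2 -> HIT, frames=[2,4] (faults so far: 5)
  step 8: ref 2 -> HIT, frames=[2,4] (faults so far: 5)
  step 9: ref 1 -> FAULT, evict 4, frames=[2,1] (faults so far: 6)
  step 10: ref 3 -> FAULT, evict 2, frames=[3,1] (faults so far: 7)
  step 11: ref 1 -> HIT, frames=[3,1] (faults so far: 7)
  step 12: ref 1 -> HIT, frames=[3,1] (faults so far: 7)
  step 13: ref 4 -> FAULT, evict 1, frames=[3,4] (faults so far: 8)
  step 14: ref 4 -> HIT, frames=[3,4] (faults so far: 8)
  step 15: ref 2 -> FAULT, evict 3, frames=[2,4] (faults so far: 9)
  FIFO total faults: 9
--- LRU ---
  step 0: ref 2 -> FAULT, frames=[2,-] (faults so far: 1)
  step 1: ref 3 -> FAULT, frames=[2,3] (faults so far: 2)
  step 2: ref 1 -> FAULT, evict 2, frames=[1,3] (faults so far: 3)
  step 3: ref 3 -> HIT, frames=[1,3] (faults so far: 3)
  step 4: ref 4 -> FAULT, evict 1, frames=[4,3] (faults so far: 4)
  step 5: ref 4 -> HIT, frames=[4,3] (faults so far: 4)
  step 6: ref 2 -> FAULT, evict 3, frames=[4,2] (faults so far: 5)
  step 7: ref 2 -> HIT, frames=[4,2] (faults so far: 5)
  step 8: ref 2 -> HIT, frames=[4,2] (faults so far: 5)
  step 9: ref 1 -> FAULT, evict 4, frames=[1,2] (faults so far: 6)
  step 10: ref 3 -> FAULT, evict 2, frames=[1,3] (faults so far: 7)
  step 11: ref 1 -> HIT, frames=[1,3] (faults so far: 7)
  step 12: ref 1 -> HIT, frames=[1,3] (faults so far: 7)
  step 13: ref 4 -> FAULT, evict 3, frames=[1,4] (faults so far: 8)
  step 14: ref 4 -> HIT, frames=[1,4] (faults so far: 8)
  step 15: ref 2 -> FAULT, evict 1, frames=[2,4] (faults so far: 9)
  LRU total faults: 9
--- Optimal ---
  step 0: ref 2 -> FAULT, frames=[2,-] (faults so far: 1)
  step 1: ref 3 -> FAULT, frames=[2,3] (faults so far: 2)
  step 2: ref 1 -> FAULT, evict 2, frames=[1,3] (faults so far: 3)
  step 3: ref 3 -> HIT, frames=[1,3] (faults so far: 3)
  step 4: ref 4 -> FAULT, evict 3, frames=[1,4] (faults so far: 4)
  step 5: ref 4 -> HIT, frames=[1,4] (faults so far: 4)
  step 6: ref 2 -> FAULT, evict 4, frames=[1,2] (faults so far: 5)
  step 7: ref 2 -> HIT, frames=[1,2] (faults so far: 5)
  step 8: ref 2 -> HIT, frames=[1,2] (faults so far: 5)
  step 9: ref 1 -> HIT, frames=[1,2] (faults so far: 5)
  step 10: ref 3 -> FAULT, evict 2, frames=[1,3] (faults so far: 6)
  step 11: ref 1 -> HIT, frames=[1,3] (faults so far: 6)
  step 12: ref 1 -> HIT, frames=[1,3] (faults so far: 6)
  step 13: ref 4 -> FAULT, evict 1, frames=[4,3] (faults so far: 7)
  step 14: ref 4 -> HIT, frames=[4,3] (faults so far: 7)
  step 15: ref 2 -> FAULT, evict 3, frames=[4,2] (faults so far: 8)
  Optimal total faults: 8

Answer: 9 9 8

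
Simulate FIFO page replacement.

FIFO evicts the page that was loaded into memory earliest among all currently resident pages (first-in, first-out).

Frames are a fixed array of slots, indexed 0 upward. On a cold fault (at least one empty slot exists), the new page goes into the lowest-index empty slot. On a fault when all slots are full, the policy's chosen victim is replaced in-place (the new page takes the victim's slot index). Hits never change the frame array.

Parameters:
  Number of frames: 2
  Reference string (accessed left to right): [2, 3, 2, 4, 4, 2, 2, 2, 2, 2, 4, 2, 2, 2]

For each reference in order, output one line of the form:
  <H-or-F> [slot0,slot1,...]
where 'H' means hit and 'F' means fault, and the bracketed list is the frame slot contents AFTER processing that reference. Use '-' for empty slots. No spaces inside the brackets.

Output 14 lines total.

F [2,-]
F [2,3]
H [2,3]
F [4,3]
H [4,3]
F [4,2]
H [4,2]
H [4,2]
H [4,2]
H [4,2]
H [4,2]
H [4,2]
H [4,2]
H [4,2]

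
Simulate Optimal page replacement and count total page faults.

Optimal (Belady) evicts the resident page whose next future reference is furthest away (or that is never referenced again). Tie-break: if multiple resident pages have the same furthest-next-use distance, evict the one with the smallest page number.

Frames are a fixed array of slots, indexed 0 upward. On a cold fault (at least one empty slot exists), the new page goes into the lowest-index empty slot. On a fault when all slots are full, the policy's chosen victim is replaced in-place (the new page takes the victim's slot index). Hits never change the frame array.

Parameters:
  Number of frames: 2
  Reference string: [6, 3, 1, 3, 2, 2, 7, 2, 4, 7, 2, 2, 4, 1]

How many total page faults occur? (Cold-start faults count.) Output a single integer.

Answer: 8

Derivation:
Step 0: ref 6 → FAULT, frames=[6,-]
Step 1: ref 3 → FAULT, frames=[6,3]
Step 2: ref 1 → FAULT (evict 6), frames=[1,3]
Step 3: ref 3 → HIT, frames=[1,3]
Step 4: ref 2 → FAULT (evict 3), frames=[1,2]
Step 5: ref 2 → HIT, frames=[1,2]
Step 6: ref 7 → FAULT (evict 1), frames=[7,2]
Step 7: ref 2 → HIT, frames=[7,2]
Step 8: ref 4 → FAULT (evict 2), frames=[7,4]
Step 9: ref 7 → HIT, frames=[7,4]
Step 10: ref 2 → FAULT (evict 7), frames=[2,4]
Step 11: ref 2 → HIT, frames=[2,4]
Step 12: ref 4 → HIT, frames=[2,4]
Step 13: ref 1 → FAULT (evict 2), frames=[1,4]
Total faults: 8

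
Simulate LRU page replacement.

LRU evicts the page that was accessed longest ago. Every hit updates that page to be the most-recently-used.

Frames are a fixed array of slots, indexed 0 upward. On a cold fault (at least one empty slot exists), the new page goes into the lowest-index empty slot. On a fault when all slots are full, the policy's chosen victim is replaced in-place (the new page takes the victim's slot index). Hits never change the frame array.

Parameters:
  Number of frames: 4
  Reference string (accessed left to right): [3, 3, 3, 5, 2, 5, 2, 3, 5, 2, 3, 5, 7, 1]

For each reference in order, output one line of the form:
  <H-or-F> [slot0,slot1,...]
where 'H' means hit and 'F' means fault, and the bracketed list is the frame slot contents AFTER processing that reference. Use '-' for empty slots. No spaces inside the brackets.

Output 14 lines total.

F [3,-,-,-]
H [3,-,-,-]
H [3,-,-,-]
F [3,5,-,-]
F [3,5,2,-]
H [3,5,2,-]
H [3,5,2,-]
H [3,5,2,-]
H [3,5,2,-]
H [3,5,2,-]
H [3,5,2,-]
H [3,5,2,-]
F [3,5,2,7]
F [3,5,1,7]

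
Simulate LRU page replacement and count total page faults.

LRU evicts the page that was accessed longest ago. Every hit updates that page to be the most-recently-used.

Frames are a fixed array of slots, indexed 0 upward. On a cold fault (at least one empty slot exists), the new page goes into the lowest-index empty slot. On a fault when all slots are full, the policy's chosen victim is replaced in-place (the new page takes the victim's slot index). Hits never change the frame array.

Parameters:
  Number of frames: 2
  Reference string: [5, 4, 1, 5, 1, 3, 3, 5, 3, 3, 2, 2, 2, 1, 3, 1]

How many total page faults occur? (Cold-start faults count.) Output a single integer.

Answer: 9

Derivation:
Step 0: ref 5 → FAULT, frames=[5,-]
Step 1: ref 4 → FAULT, frames=[5,4]
Step 2: ref 1 → FAULT (evict 5), frames=[1,4]
Step 3: ref 5 → FAULT (evict 4), frames=[1,5]
Step 4: ref 1 → HIT, frames=[1,5]
Step 5: ref 3 → FAULT (evict 5), frames=[1,3]
Step 6: ref 3 → HIT, frames=[1,3]
Step 7: ref 5 → FAULT (evict 1), frames=[5,3]
Step 8: ref 3 → HIT, frames=[5,3]
Step 9: ref 3 → HIT, frames=[5,3]
Step 10: ref 2 → FAULT (evict 5), frames=[2,3]
Step 11: ref 2 → HIT, frames=[2,3]
Step 12: ref 2 → HIT, frames=[2,3]
Step 13: ref 1 → FAULT (evict 3), frames=[2,1]
Step 14: ref 3 → FAULT (evict 2), frames=[3,1]
Step 15: ref 1 → HIT, frames=[3,1]
Total faults: 9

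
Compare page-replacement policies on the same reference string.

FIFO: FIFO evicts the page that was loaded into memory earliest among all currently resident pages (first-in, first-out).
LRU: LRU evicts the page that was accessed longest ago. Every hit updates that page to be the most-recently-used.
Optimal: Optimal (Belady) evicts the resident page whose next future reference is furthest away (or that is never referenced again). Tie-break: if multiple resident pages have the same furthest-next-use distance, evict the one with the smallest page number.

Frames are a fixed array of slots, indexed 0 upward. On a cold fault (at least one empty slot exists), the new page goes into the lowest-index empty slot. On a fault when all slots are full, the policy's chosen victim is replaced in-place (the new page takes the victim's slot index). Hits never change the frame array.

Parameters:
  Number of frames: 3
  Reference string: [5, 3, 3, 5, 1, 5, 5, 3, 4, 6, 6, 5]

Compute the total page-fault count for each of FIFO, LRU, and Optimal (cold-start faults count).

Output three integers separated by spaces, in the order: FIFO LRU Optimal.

--- FIFO ---
  step 0: ref 5 -> FAULT, frames=[5,-,-] (faults so far: 1)
  step 1: ref 3 -> FAULT, frames=[5,3,-] (faults so far: 2)
  step 2: ref 3 -> HIT, frames=[5,3,-] (faults so far: 2)
  step 3: ref 5 -> HIT, frames=[5,3,-] (faults so far: 2)
  step 4: ref 1 -> FAULT, frames=[5,3,1] (faults so far: 3)
  step 5: ref 5 -> HIT, frames=[5,3,1] (faults so far: 3)
  step 6: ref 5 -> HIT, frames=[5,3,1] (faults so far: 3)
  step 7: ref 3 -> HIT, frames=[5,3,1] (faults so far: 3)
  step 8: ref 4 -> FAULT, evict 5, frames=[4,3,1] (faults so far: 4)
  step 9: ref 6 -> FAULT, evict 3, frames=[4,6,1] (faults so far: 5)
  step 10: ref 6 -> HIT, frames=[4,6,1] (faults so far: 5)
  step 11: ref 5 -> FAULT, evict 1, frames=[4,6,5] (faults so far: 6)
  FIFO total faults: 6
--- LRU ---
  step 0: ref 5 -> FAULT, frames=[5,-,-] (faults so far: 1)
  step 1: ref 3 -> FAULT, frames=[5,3,-] (faults so far: 2)
  step 2: ref 3 -> HIT, frames=[5,3,-] (faults so far: 2)
  step 3: ref 5 -> HIT, frames=[5,3,-] (faults so far: 2)
  step 4: ref 1 -> FAULT, frames=[5,3,1] (faults so far: 3)
  step 5: ref 5 -> HIT, frames=[5,3,1] (faults so far: 3)
  step 6: ref 5 -> HIT, frames=[5,3,1] (faults so far: 3)
  step 7: ref 3 -> HIT, frames=[5,3,1] (faults so far: 3)
  step 8: ref 4 -> FAULT, evict 1, frames=[5,3,4] (faults so far: 4)
  step 9: ref 6 -> FAULT, evict 5, frames=[6,3,4] (faults so far: 5)
  step 10: ref 6 -> HIT, frames=[6,3,4] (faults so far: 5)
  step 11: ref 5 -> FAULT, evict 3, frames=[6,5,4] (faults so far: 6)
  LRU total faults: 6
--- Optimal ---
  step 0: ref 5 -> FAULT, frames=[5,-,-] (faults so far: 1)
  step 1: ref 3 -> FAULT, frames=[5,3,-] (faults so far: 2)
  step 2: ref 3 -> HIT, frames=[5,3,-] (faults so far: 2)
  step 3: ref 5 -> HIT, frames=[5,3,-] (faults so far: 2)
  step 4: ref 1 -> FAULT, frames=[5,3,1] (faults so far: 3)
  step 5: ref 5 -> HIT, frames=[5,3,1] (faults so far: 3)
  step 6: ref 5 -> HIT, frames=[5,3,1] (faults so far: 3)
  step 7: ref 3 -> HIT, frames=[5,3,1] (faults so far: 3)
  step 8: ref 4 -> FAULT, evict 1, frames=[5,3,4] (faults so far: 4)
  step 9: ref 6 -> FAULT, evict 3, frames=[5,6,4] (faults so far: 5)
  step 10: ref 6 -> HIT, frames=[5,6,4] (faults so far: 5)
  step 11: ref 5 -> HIT, frames=[5,6,4] (faults so far: 5)
  Optimal total faults: 5

Answer: 6 6 5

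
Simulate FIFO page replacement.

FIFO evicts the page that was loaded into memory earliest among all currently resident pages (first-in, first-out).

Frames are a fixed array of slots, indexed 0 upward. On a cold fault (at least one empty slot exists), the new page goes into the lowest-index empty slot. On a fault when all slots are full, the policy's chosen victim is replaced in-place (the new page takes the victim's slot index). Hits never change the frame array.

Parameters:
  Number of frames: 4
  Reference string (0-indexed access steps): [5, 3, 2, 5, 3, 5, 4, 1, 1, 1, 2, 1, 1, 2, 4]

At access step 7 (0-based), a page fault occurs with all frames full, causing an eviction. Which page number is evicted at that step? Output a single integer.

Answer: 5

Derivation:
Step 0: ref 5 -> FAULT, frames=[5,-,-,-]
Step 1: ref 3 -> FAULT, frames=[5,3,-,-]
Step 2: ref 2 -> FAULT, frames=[5,3,2,-]
Step 3: ref 5 -> HIT, frames=[5,3,2,-]
Step 4: ref 3 -> HIT, frames=[5,3,2,-]
Step 5: ref 5 -> HIT, frames=[5,3,2,-]
Step 6: ref 4 -> FAULT, frames=[5,3,2,4]
Step 7: ref 1 -> FAULT, evict 5, frames=[1,3,2,4]
At step 7: evicted page 5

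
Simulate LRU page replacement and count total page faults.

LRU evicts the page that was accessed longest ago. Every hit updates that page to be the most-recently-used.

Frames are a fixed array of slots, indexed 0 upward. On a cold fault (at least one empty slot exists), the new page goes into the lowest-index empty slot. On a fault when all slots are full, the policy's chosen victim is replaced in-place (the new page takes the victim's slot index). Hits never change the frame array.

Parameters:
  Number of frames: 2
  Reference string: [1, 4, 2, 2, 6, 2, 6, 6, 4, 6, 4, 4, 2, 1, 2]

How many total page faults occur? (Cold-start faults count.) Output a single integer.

Answer: 7

Derivation:
Step 0: ref 1 → FAULT, frames=[1,-]
Step 1: ref 4 → FAULT, frames=[1,4]
Step 2: ref 2 → FAULT (evict 1), frames=[2,4]
Step 3: ref 2 → HIT, frames=[2,4]
Step 4: ref 6 → FAULT (evict 4), frames=[2,6]
Step 5: ref 2 → HIT, frames=[2,6]
Step 6: ref 6 → HIT, frames=[2,6]
Step 7: ref 6 → HIT, frames=[2,6]
Step 8: ref 4 → FAULT (evict 2), frames=[4,6]
Step 9: ref 6 → HIT, frames=[4,6]
Step 10: ref 4 → HIT, frames=[4,6]
Step 11: ref 4 → HIT, frames=[4,6]
Step 12: ref 2 → FAULT (evict 6), frames=[4,2]
Step 13: ref 1 → FAULT (evict 4), frames=[1,2]
Step 14: ref 2 → HIT, frames=[1,2]
Total faults: 7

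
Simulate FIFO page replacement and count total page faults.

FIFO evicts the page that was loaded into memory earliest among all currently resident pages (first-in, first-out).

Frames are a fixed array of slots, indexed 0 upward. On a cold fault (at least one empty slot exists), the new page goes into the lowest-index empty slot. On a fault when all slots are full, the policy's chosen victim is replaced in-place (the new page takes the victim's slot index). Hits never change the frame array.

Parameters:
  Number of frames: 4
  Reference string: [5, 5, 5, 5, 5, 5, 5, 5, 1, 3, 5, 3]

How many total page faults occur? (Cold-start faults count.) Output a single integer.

Step 0: ref 5 → FAULT, frames=[5,-,-,-]
Step 1: ref 5 → HIT, frames=[5,-,-,-]
Step 2: ref 5 → HIT, frames=[5,-,-,-]
Step 3: ref 5 → HIT, frames=[5,-,-,-]
Step 4: ref 5 → HIT, frames=[5,-,-,-]
Step 5: ref 5 → HIT, frames=[5,-,-,-]
Step 6: ref 5 → HIT, frames=[5,-,-,-]
Step 7: ref 5 → HIT, frames=[5,-,-,-]
Step 8: ref 1 → FAULT, frames=[5,1,-,-]
Step 9: ref 3 → FAULT, frames=[5,1,3,-]
Step 10: ref 5 → HIT, frames=[5,1,3,-]
Step 11: ref 3 → HIT, frames=[5,1,3,-]
Total faults: 3

Answer: 3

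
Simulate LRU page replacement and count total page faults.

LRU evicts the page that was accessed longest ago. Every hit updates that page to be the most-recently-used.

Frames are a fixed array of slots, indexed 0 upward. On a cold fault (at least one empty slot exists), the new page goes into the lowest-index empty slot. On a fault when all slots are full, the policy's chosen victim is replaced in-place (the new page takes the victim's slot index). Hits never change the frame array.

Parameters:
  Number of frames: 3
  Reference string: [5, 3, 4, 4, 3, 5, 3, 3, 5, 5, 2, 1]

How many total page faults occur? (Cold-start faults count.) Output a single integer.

Answer: 5

Derivation:
Step 0: ref 5 → FAULT, frames=[5,-,-]
Step 1: ref 3 → FAULT, frames=[5,3,-]
Step 2: ref 4 → FAULT, frames=[5,3,4]
Step 3: ref 4 → HIT, frames=[5,3,4]
Step 4: ref 3 → HIT, frames=[5,3,4]
Step 5: ref 5 → HIT, frames=[5,3,4]
Step 6: ref 3 → HIT, frames=[5,3,4]
Step 7: ref 3 → HIT, frames=[5,3,4]
Step 8: ref 5 → HIT, frames=[5,3,4]
Step 9: ref 5 → HIT, frames=[5,3,4]
Step 10: ref 2 → FAULT (evict 4), frames=[5,3,2]
Step 11: ref 1 → FAULT (evict 3), frames=[5,1,2]
Total faults: 5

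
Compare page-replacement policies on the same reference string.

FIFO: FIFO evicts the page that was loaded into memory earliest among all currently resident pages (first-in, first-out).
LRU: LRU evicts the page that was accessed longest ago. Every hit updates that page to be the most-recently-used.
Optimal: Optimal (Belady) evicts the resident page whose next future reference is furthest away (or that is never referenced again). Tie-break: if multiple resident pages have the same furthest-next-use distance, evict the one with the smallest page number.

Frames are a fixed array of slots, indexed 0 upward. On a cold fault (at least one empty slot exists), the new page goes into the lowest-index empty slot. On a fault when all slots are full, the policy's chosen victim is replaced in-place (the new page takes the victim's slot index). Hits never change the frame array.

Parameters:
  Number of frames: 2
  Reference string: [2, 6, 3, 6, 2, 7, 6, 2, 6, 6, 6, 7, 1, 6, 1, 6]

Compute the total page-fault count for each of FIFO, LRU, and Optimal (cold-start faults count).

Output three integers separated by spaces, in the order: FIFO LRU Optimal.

--- FIFO ---
  step 0: ref 2 -> FAULT, frames=[2,-] (faults so far: 1)
  step 1: ref 6 -> FAULT, frames=[2,6] (faults so far: 2)
  step 2: ref 3 -> FAULT, evict 2, frames=[3,6] (faults so far: 3)
  step 3: ref 6 -> HIT, frames=[3,6] (faults so far: 3)
  step 4: ref 2 -> FAULT, evict 6, frames=[3,2] (faults so far: 4)
  step 5: ref 7 -> FAULT, evict 3, frames=[7,2] (faults so far: 5)
  step 6: ref 6 -> FAULT, evict 2, frames=[7,6] (faults so far: 6)
  step 7: ref 2 -> FAULT, evict 7, frames=[2,6] (faults so far: 7)
  step 8: ref 6 -> HIT, frames=[2,6] (faults so far: 7)
  step 9: ref 6 -> HIT, frames=[2,6] (faults so far: 7)
  step 10: ref 6 -> HIT, frames=[2,6] (faults so far: 7)
  step 11: ref 7 -> FAULT, evict 6, frames=[2,7] (faults so far: 8)
  step 12: ref 1 -> FAULT, evict 2, frames=[1,7] (faults so far: 9)
  step 13: ref 6 -> FAULT, evict 7, frames=[1,6] (faults so far: 10)
  step 14: ref 1 -> HIT, frames=[1,6] (faults so far: 10)
  step 15: ref 6 -> HIT, frames=[1,6] (faults so far: 10)
  FIFO total faults: 10
--- LRU ---
  step 0: ref 2 -> FAULT, frames=[2,-] (faults so far: 1)
  step 1: ref 6 -> FAULT, frames=[2,6] (faults so far: 2)
  step 2: ref 3 -> FAULT, evict 2, frames=[3,6] (faults so far: 3)
  step 3: ref 6 -> HIT, frames=[3,6] (faults so far: 3)
  step 4: ref 2 -> FAULT, evict 3, frames=[2,6] (faults so far: 4)
  step 5: ref 7 -> FAULT, evict 6, frames=[2,7] (faults so far: 5)
  step 6: ref 6 -> FAULT, evict 2, frames=[6,7] (faults so far: 6)
  step 7: ref 2 -> FAULT, evict 7, frames=[6,2] (faults so far: 7)
  step 8: ref 6 -> HIT, frames=[6,2] (faults so far: 7)
  step 9: ref 6 -> HIT, frames=[6,2] (faults so far: 7)
  step 10: ref 6 -> HIT, frames=[6,2] (faults so far: 7)
  step 11: ref 7 -> FAULT, evict 2, frames=[6,7] (faults so far: 8)
  step 12: ref 1 -> FAULT, evict 6, frames=[1,7] (faults so far: 9)
  step 13: ref 6 -> FAULT, evict 7, frames=[1,6] (faults so far: 10)
  step 14: ref 1 -> HIT, frames=[1,6] (faults so far: 10)
  step 15: ref 6 -> HIT, frames=[1,6] (faults so far: 10)
  LRU total faults: 10
--- Optimal ---
  step 0: ref 2 -> FAULT, frames=[2,-] (faults so far: 1)
  step 1: ref 6 -> FAULT, frames=[2,6] (faults so far: 2)
  step 2: ref 3 -> FAULT, evict 2, frames=[3,6] (faults so far: 3)
  step 3: ref 6 -> HIT, frames=[3,6] (faults so far: 3)
  step 4: ref 2 -> FAULT, evict 3, frames=[2,6] (faults so far: 4)
  step 5: ref 7 -> FAULT, evict 2, frames=[7,6] (faults so far: 5)
  step 6: ref 6 -> HIT, frames=[7,6] (faults so far: 5)
  step 7: ref 2 -> FAULT, evict 7, frames=[2,6] (faults so far: 6)
  step 8: ref 6 -> HIT, frames=[2,6] (faults so far: 6)
  step 9: ref 6 -> HIT, frames=[2,6] (faults so far: 6)
  step 10: ref 6 -> HIT, frames=[2,6] (faults so far: 6)
  step 11: ref 7 -> FAULT, evict 2, frames=[7,6] (faults so far: 7)
  step 12: ref 1 -> FAULT, evict 7, frames=[1,6] (faults so far: 8)
  step 13: ref 6 -> HIT, frames=[1,6] (faults so far: 8)
  step 14: ref 1 -> HIT, frames=[1,6] (faults so far: 8)
  step 15: ref 6 -> HIT, frames=[1,6] (faults so far: 8)
  Optimal total faults: 8

Answer: 10 10 8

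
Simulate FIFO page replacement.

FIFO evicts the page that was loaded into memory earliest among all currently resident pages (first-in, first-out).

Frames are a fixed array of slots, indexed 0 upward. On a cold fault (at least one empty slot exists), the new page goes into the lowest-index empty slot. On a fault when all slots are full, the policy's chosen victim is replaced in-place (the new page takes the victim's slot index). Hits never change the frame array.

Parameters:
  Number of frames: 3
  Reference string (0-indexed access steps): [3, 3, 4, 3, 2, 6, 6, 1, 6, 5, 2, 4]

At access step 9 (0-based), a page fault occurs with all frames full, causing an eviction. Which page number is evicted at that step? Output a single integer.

Answer: 2

Derivation:
Step 0: ref 3 -> FAULT, frames=[3,-,-]
Step 1: ref 3 -> HIT, frames=[3,-,-]
Step 2: ref 4 -> FAULT, frames=[3,4,-]
Step 3: ref 3 -> HIT, frames=[3,4,-]
Step 4: ref 2 -> FAULT, frames=[3,4,2]
Step 5: ref 6 -> FAULT, evict 3, frames=[6,4,2]
Step 6: ref 6 -> HIT, frames=[6,4,2]
Step 7: ref 1 -> FAULT, evict 4, frames=[6,1,2]
Step 8: ref 6 -> HIT, frames=[6,1,2]
Step 9: ref 5 -> FAULT, evict 2, frames=[6,1,5]
At step 9: evicted page 2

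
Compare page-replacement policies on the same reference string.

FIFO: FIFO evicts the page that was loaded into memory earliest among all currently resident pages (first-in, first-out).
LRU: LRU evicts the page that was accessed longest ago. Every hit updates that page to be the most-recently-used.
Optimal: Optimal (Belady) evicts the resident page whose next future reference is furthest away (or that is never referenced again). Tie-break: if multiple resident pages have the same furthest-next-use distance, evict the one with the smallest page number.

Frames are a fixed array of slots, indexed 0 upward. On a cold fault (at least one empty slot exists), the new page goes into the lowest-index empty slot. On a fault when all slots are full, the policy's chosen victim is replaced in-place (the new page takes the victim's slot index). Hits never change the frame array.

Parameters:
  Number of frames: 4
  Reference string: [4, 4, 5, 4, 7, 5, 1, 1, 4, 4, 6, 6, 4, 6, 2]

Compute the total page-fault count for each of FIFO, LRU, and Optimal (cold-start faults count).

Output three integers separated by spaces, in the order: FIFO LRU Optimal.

--- FIFO ---
  step 0: ref 4 -> FAULT, frames=[4,-,-,-] (faults so far: 1)
  step 1: ref 4 -> HIT, frames=[4,-,-,-] (faults so far: 1)
  step 2: ref 5 -> FAULT, frames=[4,5,-,-] (faults so far: 2)
  step 3: ref 4 -> HIT, frames=[4,5,-,-] (faults so far: 2)
  step 4: ref 7 -> FAULT, frames=[4,5,7,-] (faults so far: 3)
  step 5: ref 5 -> HIT, frames=[4,5,7,-] (faults so far: 3)
  step 6: ref 1 -> FAULT, frames=[4,5,7,1] (faults so far: 4)
  step 7: ref 1 -> HIT, frames=[4,5,7,1] (faults so far: 4)
  step 8: ref 4 -> HIT, frames=[4,5,7,1] (faults so far: 4)
  step 9: ref 4 -> HIT, frames=[4,5,7,1] (faults so far: 4)
  step 10: ref 6 -> FAULT, evict 4, frames=[6,5,7,1] (faults so far: 5)
  step 11: ref 6 -> HIT, frames=[6,5,7,1] (faults so far: 5)
  step 12: ref 4 -> FAULT, evict 5, frames=[6,4,7,1] (faults so far: 6)
  step 13: ref 6 -> HIT, frames=[6,4,7,1] (faults so far: 6)
  step 14: ref 2 -> FAULT, evict 7, frames=[6,4,2,1] (faults so far: 7)
  FIFO total faults: 7
--- LRU ---
  step 0: ref 4 -> FAULT, frames=[4,-,-,-] (faults so far: 1)
  step 1: ref 4 -> HIT, frames=[4,-,-,-] (faults so far: 1)
  step 2: ref 5 -> FAULT, frames=[4,5,-,-] (faults so far: 2)
  step 3: ref 4 -> HIT, frames=[4,5,-,-] (faults so far: 2)
  step 4: ref 7 -> FAULT, frames=[4,5,7,-] (faults so far: 3)
  step 5: ref 5 -> HIT, frames=[4,5,7,-] (faults so far: 3)
  step 6: ref 1 -> FAULT, frames=[4,5,7,1] (faults so far: 4)
  step 7: ref 1 -> HIT, frames=[4,5,7,1] (faults so far: 4)
  step 8: ref 4 -> HIT, frames=[4,5,7,1] (faults so far: 4)
  step 9: ref 4 -> HIT, frames=[4,5,7,1] (faults so far: 4)
  step 10: ref 6 -> FAULT, evict 7, frames=[4,5,6,1] (faults so far: 5)
  step 11: ref 6 -> HIT, frames=[4,5,6,1] (faults so far: 5)
  step 12: ref 4 -> HIT, frames=[4,5,6,1] (faults so far: 5)
  step 13: ref 6 -> HIT, frames=[4,5,6,1] (faults so far: 5)
  step 14: ref 2 -> FAULT, evict 5, frames=[4,2,6,1] (faults so far: 6)
  LRU total faults: 6
--- Optimal ---
  step 0: ref 4 -> FAULT, frames=[4,-,-,-] (faults so far: 1)
  step 1: ref 4 -> HIT, frames=[4,-,-,-] (faults so far: 1)
  step 2: ref 5 -> FAULT, frames=[4,5,-,-] (faults so far: 2)
  step 3: ref 4 -> HIT, frames=[4,5,-,-] (faults so far: 2)
  step 4: ref 7 -> FAULT, frames=[4,5,7,-] (faults so far: 3)
  step 5: ref 5 -> HIT, frames=[4,5,7,-] (faults so far: 3)
  step 6: ref 1 -> FAULT, frames=[4,5,7,1] (faults so far: 4)
  step 7: ref 1 -> HIT, frames=[4,5,7,1] (faults so far: 4)
  step 8: ref 4 -> HIT, frames=[4,5,7,1] (faults so far: 4)
  step 9: ref 4 -> HIT, frames=[4,5,7,1] (faults so far: 4)
  step 10: ref 6 -> FAULT, evict 1, frames=[4,5,7,6] (faults so far: 5)
  step 11: ref 6 -> HIT, frames=[4,5,7,6] (faults so far: 5)
  step 12: ref 4 -> HIT, frames=[4,5,7,6] (faults so far: 5)
  step 13: ref 6 -> HIT, frames=[4,5,7,6] (faults so far: 5)
  step 14: ref 2 -> FAULT, evict 4, frames=[2,5,7,6] (faults so far: 6)
  Optimal total faults: 6

Answer: 7 6 6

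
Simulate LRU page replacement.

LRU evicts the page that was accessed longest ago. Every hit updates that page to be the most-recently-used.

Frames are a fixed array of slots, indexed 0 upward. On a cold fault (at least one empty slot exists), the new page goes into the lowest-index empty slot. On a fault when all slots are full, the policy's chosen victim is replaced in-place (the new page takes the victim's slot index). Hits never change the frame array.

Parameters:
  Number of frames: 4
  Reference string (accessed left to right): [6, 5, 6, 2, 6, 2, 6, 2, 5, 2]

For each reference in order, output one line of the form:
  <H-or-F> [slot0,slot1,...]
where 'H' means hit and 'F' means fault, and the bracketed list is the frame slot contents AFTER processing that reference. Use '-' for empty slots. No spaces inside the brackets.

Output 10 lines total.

F [6,-,-,-]
F [6,5,-,-]
H [6,5,-,-]
F [6,5,2,-]
H [6,5,2,-]
H [6,5,2,-]
H [6,5,2,-]
H [6,5,2,-]
H [6,5,2,-]
H [6,5,2,-]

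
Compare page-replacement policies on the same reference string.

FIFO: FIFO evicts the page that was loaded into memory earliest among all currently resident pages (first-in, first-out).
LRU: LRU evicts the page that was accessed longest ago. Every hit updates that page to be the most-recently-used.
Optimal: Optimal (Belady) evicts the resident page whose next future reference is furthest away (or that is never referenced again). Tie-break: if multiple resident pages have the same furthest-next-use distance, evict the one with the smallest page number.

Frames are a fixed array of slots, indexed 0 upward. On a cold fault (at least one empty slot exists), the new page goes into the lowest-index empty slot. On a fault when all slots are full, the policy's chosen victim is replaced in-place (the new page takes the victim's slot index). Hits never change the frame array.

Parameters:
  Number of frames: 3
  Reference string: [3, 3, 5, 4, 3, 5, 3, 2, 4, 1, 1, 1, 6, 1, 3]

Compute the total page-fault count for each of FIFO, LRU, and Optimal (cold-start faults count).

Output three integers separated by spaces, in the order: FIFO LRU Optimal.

--- FIFO ---
  step 0: ref 3 -> FAULT, frames=[3,-,-] (faults so far: 1)
  step 1: ref 3 -> HIT, frames=[3,-,-] (faults so far: 1)
  step 2: ref 5 -> FAULT, frames=[3,5,-] (faults so far: 2)
  step 3: ref 4 -> FAULT, frames=[3,5,4] (faults so far: 3)
  step 4: ref 3 -> HIT, frames=[3,5,4] (faults so far: 3)
  step 5: ref 5 -> HIT, frames=[3,5,4] (faults so far: 3)
  step 6: ref 3 -> HIT, frames=[3,5,4] (faults so far: 3)
  step 7: ref 2 -> FAULT, evict 3, frames=[2,5,4] (faults so far: 4)
  step 8: ref 4 -> HIT, frames=[2,5,4] (faults so far: 4)
  step 9: ref 1 -> FAULT, evict 5, frames=[2,1,4] (faults so far: 5)
  step 10: ref 1 -> HIT, frames=[2,1,4] (faults so far: 5)
  step 11: ref 1 -> HIT, frames=[2,1,4] (faults so far: 5)
  step 12: ref 6 -> FAULT, evict 4, frames=[2,1,6] (faults so far: 6)
  step 13: ref 1 -> HIT, frames=[2,1,6] (faults so far: 6)
  step 14: ref 3 -> FAULT, evict 2, frames=[3,1,6] (faults so far: 7)
  FIFO total faults: 7
--- LRU ---
  step 0: ref 3 -> FAULT, frames=[3,-,-] (faults so far: 1)
  step 1: ref 3 -> HIT, frames=[3,-,-] (faults so far: 1)
  step 2: ref 5 -> FAULT, frames=[3,5,-] (faults so far: 2)
  step 3: ref 4 -> FAULT, frames=[3,5,4] (faults so far: 3)
  step 4: ref 3 -> HIT, frames=[3,5,4] (faults so far: 3)
  step 5: ref 5 -> HIT, frames=[3,5,4] (faults so far: 3)
  step 6: ref 3 -> HIT, frames=[3,5,4] (faults so far: 3)
  step 7: ref 2 -> FAULT, evict 4, frames=[3,5,2] (faults so far: 4)
  step 8: ref 4 -> FAULT, evict 5, frames=[3,4,2] (faults so far: 5)
  step 9: ref 1 -> FAULT, evict 3, frames=[1,4,2] (faults so far: 6)
  step 10: ref 1 -> HIT, frames=[1,4,2] (faults so far: 6)
  step 11: ref 1 -> HIT, frames=[1,4,2] (faults so far: 6)
  step 12: ref 6 -> FAULT, evict 2, frames=[1,4,6] (faults so far: 7)
  step 13: ref 1 -> HIT, frames=[1,4,6] (faults so far: 7)
  step 14: ref 3 -> FAULT, evict 4, frames=[1,3,6] (faults so far: 8)
  LRU total faults: 8
--- Optimal ---
  step 0: ref 3 -> FAULT, frames=[3,-,-] (faults so far: 1)
  step 1: ref 3 -> HIT, frames=[3,-,-] (faults so far: 1)
  step 2: ref 5 -> FAULT, frames=[3,5,-] (faults so far: 2)
  step 3: ref 4 -> FAULT, frames=[3,5,4] (faults so far: 3)
  step 4: ref 3 -> HIT, frames=[3,5,4] (faults so far: 3)
  step 5: ref 5 -> HIT, frames=[3,5,4] (faults so far: 3)
  step 6: ref 3 -> HIT, frames=[3,5,4] (faults so far: 3)
  step 7: ref 2 -> FAULT, evict 5, frames=[3,2,4] (faults so far: 4)
  step 8: ref 4 -> HIT, frames=[3,2,4] (faults so far: 4)
  step 9: ref 1 -> FAULT, evict 2, frames=[3,1,4] (faults so far: 5)
  step 10: ref 1 -> HIT, frames=[3,1,4] (faults so far: 5)
  step 11: ref 1 -> HIT, frames=[3,1,4] (faults so far: 5)
  step 12: ref 6 -> FAULT, evict 4, frames=[3,1,6] (faults so far: 6)
  step 13: ref 1 -> HIT, frames=[3,1,6] (faults so far: 6)
  step 14: ref 3 -> HIT, frames=[3,1,6] (faults so far: 6)
  Optimal total faults: 6

Answer: 7 8 6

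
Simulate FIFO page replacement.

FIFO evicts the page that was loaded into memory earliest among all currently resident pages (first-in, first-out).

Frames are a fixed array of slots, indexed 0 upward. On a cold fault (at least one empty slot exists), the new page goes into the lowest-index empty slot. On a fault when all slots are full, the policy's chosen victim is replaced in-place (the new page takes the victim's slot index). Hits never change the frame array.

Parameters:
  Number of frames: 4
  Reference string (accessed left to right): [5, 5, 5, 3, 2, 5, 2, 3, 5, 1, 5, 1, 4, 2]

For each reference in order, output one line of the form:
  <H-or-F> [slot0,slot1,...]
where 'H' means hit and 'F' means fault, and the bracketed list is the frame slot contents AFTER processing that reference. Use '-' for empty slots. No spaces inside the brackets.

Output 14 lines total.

F [5,-,-,-]
H [5,-,-,-]
H [5,-,-,-]
F [5,3,-,-]
F [5,3,2,-]
H [5,3,2,-]
H [5,3,2,-]
H [5,3,2,-]
H [5,3,2,-]
F [5,3,2,1]
H [5,3,2,1]
H [5,3,2,1]
F [4,3,2,1]
H [4,3,2,1]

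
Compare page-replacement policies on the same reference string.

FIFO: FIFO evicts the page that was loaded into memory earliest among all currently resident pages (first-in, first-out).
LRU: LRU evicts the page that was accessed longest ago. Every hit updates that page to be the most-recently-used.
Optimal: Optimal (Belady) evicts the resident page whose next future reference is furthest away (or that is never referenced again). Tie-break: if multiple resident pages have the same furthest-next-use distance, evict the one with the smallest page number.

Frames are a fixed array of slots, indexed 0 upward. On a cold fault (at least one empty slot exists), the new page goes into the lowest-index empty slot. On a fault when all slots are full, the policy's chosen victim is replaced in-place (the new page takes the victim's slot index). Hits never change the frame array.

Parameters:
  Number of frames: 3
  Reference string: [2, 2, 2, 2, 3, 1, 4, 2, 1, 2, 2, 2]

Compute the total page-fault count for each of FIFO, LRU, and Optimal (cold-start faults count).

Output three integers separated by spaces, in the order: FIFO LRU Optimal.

--- FIFO ---
  step 0: ref 2 -> FAULT, frames=[2,-,-] (faults so far: 1)
  step 1: ref 2 -> HIT, frames=[2,-,-] (faults so far: 1)
  step 2: ref 2 -> HIT, frames=[2,-,-] (faults so far: 1)
  step 3: ref 2 -> HIT, frames=[2,-,-] (faults so far: 1)
  step 4: ref 3 -> FAULT, frames=[2,3,-] (faults so far: 2)
  step 5: ref 1 -> FAULT, frames=[2,3,1] (faults so far: 3)
  step 6: ref 4 -> FAULT, evict 2, frames=[4,3,1] (faults so far: 4)
  step 7: ref 2 -> FAULT, evict 3, frames=[4,2,1] (faults so far: 5)
  step 8: ref 1 -> HIT, frames=[4,2,1] (faults so far: 5)
  step 9: ref 2 -> HIT, frames=[4,2,1] (faults so far: 5)
  step 10: ref 2 -> HIT, frames=[4,2,1] (faults so far: 5)
  step 11: ref 2 -> HIT, frames=[4,2,1] (faults so far: 5)
  FIFO total faults: 5
--- LRU ---
  step 0: ref 2 -> FAULT, frames=[2,-,-] (faults so far: 1)
  step 1: ref 2 -> HIT, frames=[2,-,-] (faults so far: 1)
  step 2: ref 2 -> HIT, frames=[2,-,-] (faults so far: 1)
  step 3: ref 2 -> HIT, frames=[2,-,-] (faults so far: 1)
  step 4: ref 3 -> FAULT, frames=[2,3,-] (faults so far: 2)
  step 5: ref 1 -> FAULT, frames=[2,3,1] (faults so far: 3)
  step 6: ref 4 -> FAULT, evict 2, frames=[4,3,1] (faults so far: 4)
  step 7: ref 2 -> FAULT, evict 3, frames=[4,2,1] (faults so far: 5)
  step 8: ref 1 -> HIT, frames=[4,2,1] (faults so far: 5)
  step 9: ref 2 -> HIT, frames=[4,2,1] (faults so far: 5)
  step 10: ref 2 -> HIT, frames=[4,2,1] (faults so far: 5)
  step 11: ref 2 -> HIT, frames=[4,2,1] (faults so far: 5)
  LRU total faults: 5
--- Optimal ---
  step 0: ref 2 -> FAULT, frames=[2,-,-] (faults so far: 1)
  step 1: ref 2 -> HIT, frames=[2,-,-] (faults so far: 1)
  step 2: ref 2 -> HIT, frames=[2,-,-] (faults so far: 1)
  step 3: ref 2 -> HIT, frames=[2,-,-] (faults so far: 1)
  step 4: ref 3 -> FAULT, frames=[2,3,-] (faults so far: 2)
  step 5: ref 1 -> FAULT, frames=[2,3,1] (faults so far: 3)
  step 6: ref 4 -> FAULT, evict 3, frames=[2,4,1] (faults so far: 4)
  step 7: ref 2 -> HIT, frames=[2,4,1] (faults so far: 4)
  step 8: ref 1 -> HIT, frames=[2,4,1] (faults so far: 4)
  step 9: ref 2 -> HIT, frames=[2,4,1] (faults so far: 4)
  step 10: ref 2 -> HIT, frames=[2,4,1] (faults so far: 4)
  step 11: ref 2 -> HIT, frames=[2,4,1] (faults so far: 4)
  Optimal total faults: 4

Answer: 5 5 4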